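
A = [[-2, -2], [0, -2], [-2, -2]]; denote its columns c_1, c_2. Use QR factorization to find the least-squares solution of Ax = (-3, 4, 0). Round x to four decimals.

x = (2.7500, -2.0000)

e_1 = c_1/‖c_1‖ = (-2, 0, -2)/2.8284 = (-0.7071, 0.0000, -0.7071).
r_{12} = e_1·c_2 = 2.8284.
u_2 = c_2 − 2.8284·e_1 = (0.0000, -2.0000, 0.0000).
‖u_2‖ = 2.0000, so e_2 = (0.0000, -1.0000, 0.0000).
Qᵀb = (2.1213, -4.0000).
Back-substitute: x_2 = -4.0000/2.0000 = -2.0000.
x_1 = (2.1213 − 2.8284·(-2.0000))/2.8284 = 2.7500.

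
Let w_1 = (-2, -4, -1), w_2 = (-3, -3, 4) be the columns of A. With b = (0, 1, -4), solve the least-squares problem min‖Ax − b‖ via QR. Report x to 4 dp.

w_1 = (-2, -4, -1); ‖w_1‖ = 4.5826, so q_1 = (-0.4364, -0.8729, -0.2182).
q_1·w_2 = (-0.4364)·(-3) + (-0.8729)·(-3) + (-0.2182)·4 = 3.0551.
u_2 = w_2 − 3.0551·q_1 = (-1.6667, -0.3333, 4.6667).
‖u_2‖ = 4.9666, so q_2 = (-0.3356, -0.0671, 0.9396).
Qᵀb = (0.0000, -3.8256).
Back-substitute: x_2 = -3.8256/4.9666 = -0.7703.
x_1 = (0.0000 − 3.0551·(-0.7703))/4.5826 = 0.5135.

x = (0.5135, -0.7703)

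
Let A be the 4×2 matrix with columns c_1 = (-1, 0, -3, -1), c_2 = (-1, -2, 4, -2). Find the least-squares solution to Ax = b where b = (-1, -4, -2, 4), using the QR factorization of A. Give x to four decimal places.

x = (0.0619, -0.2577)

e_1 = c_1/‖c_1‖ = (-1, 0, -3, -1)/3.3166 = (-0.3015, 0.0000, -0.9045, -0.3015).
r_{12} = e_1·c_2 = -2.7136.
u_2 = c_2 + 2.7136·e_1 = (-1.8182, -2.0000, 1.5455, -2.8182).
‖u_2‖ = 4.1996, so e_2 = (-0.4329, -0.4762, 0.3680, -0.6711).
Qᵀb = (0.9045, -1.0824).
Back-substitute: x_2 = -1.0824/4.1996 = -0.2577.
x_1 = (0.9045 + 2.7136·(-0.2577))/3.3166 = 0.0619.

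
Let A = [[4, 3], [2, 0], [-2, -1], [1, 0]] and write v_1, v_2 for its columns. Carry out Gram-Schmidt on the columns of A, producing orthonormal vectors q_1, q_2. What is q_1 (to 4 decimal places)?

q_1 = (0.8000, 0.4000, -0.4000, 0.2000)

v_1 = (4, 2, -2, 1); ‖v_1‖ = 5.0000, so q_1 = (0.8000, 0.4000, -0.4000, 0.2000).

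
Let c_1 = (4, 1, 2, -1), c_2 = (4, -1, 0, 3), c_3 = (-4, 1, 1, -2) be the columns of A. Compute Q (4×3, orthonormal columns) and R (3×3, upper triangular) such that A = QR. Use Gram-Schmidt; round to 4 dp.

Q = [[0.8528, 0.4122, -0.3206], [0.2132, -0.3504, 0.1166], [0.4264, -0.2473, 0.8161], [-0.2132, 0.8038, 0.4664]], R = [[4.6904, 2.5584, -2.3452], [0.0000, 4.4107, -3.8542], [0.0000, 0.0000, 1.2825]]

q_1 = c_1/‖c_1‖ = (4, 1, 2, -1)/4.6904 = (0.8528, 0.2132, 0.4264, -0.2132).
r_{12} = q_1·c_2 = 2.5584.
u_2 = c_2 − 2.5584·q_1 = (1.8182, -1.5455, -1.0909, 3.5455).
‖u_2‖ = 4.4107, so q_2 = (0.4122, -0.3504, -0.2473, 0.8038).
r_{13} = q_1·c_3 = -2.3452; r_{23} = q_2·c_3 = -3.8542.
u_3 = c_3 + 2.3452·q_1 + 3.8542·q_2 = (-0.4112, 0.1495, 1.0467, 0.5981).
‖u_3‖ = 1.2825, so q_3 = (-0.3206, 0.1166, 0.8161, 0.4664).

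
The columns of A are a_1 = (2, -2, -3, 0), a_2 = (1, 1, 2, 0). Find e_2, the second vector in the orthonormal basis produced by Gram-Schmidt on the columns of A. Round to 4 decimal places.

a_1 = (2, -2, -3, 0); ‖a_1‖ = 4.1231, so e_1 = (0.4851, -0.4851, -0.7276, 0.0000).
e_1·a_2 = 0.4851·1 + (-0.4851)·1 + (-0.7276)·2 + 0.0000·0 = -1.4552.
u_2 = a_2 + 1.4552·e_1 = (1.7059, 0.2941, 0.9412, 0.0000).
‖u_2‖ = 1.9704, so e_2 = (0.8658, 0.1493, 0.4777, 0.0000).

e_2 = (0.8658, 0.1493, 0.4777, 0.0000)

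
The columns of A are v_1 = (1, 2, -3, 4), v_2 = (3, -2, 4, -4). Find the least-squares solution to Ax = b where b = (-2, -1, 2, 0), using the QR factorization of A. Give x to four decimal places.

q_1 = v_1/‖v_1‖ = (1, 2, -3, 4)/5.4772 = (0.1826, 0.3651, -0.5477, 0.7303).
r_{12} = q_1·v_2 = -5.2947.
u_2 = v_2 + 5.2947·q_1 = (3.9667, -0.0667, 1.1000, -0.1333).
‖u_2‖ = 4.1191, so q_2 = (0.9630, -0.0162, 0.2671, -0.0324).
Qᵀb = (-1.8257, -1.3757).
Back-substitute: x_2 = -1.3757/4.1191 = -0.3340.
x_1 = (-1.8257 + 5.2947·(-0.3340))/5.4772 = -0.6562.

x = (-0.6562, -0.3340)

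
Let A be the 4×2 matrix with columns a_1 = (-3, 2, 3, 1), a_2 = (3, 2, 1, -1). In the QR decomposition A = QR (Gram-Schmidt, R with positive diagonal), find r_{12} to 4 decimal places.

q_1 = a_1/‖a_1‖ = (-3, 2, 3, 1)/4.7958 = (-0.6255, 0.4170, 0.6255, 0.2085).
r_{12} = q_1·a_2 = -0.6255.

r_{12} = -0.6255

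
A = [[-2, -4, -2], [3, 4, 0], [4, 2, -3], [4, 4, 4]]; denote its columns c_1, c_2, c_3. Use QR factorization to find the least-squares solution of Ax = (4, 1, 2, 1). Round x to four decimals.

x = (1.3975, -1.2821, 0.0654)

e_1 = c_1/‖c_1‖ = (-2, 3, 4, 4)/6.7082 = (-0.2981, 0.4472, 0.5963, 0.5963).
r_{12} = e_1·c_2 = 6.5591.
u_2 = c_2 − 6.5591·e_1 = (-2.0444, 1.0667, -1.9111, 0.0889).
‖u_2‖ = 2.9963, so e_2 = (-0.6823, 0.3560, -0.6378, 0.0297).
r_{13} = e_1·c_3 = 1.1926; r_{23} = e_2·c_3 = 3.3968.
u_3 = c_3 − 1.1926·e_1 − 3.3968·e_2 = (0.6733, -1.7426, -1.5446, 3.1881).
‖u_3‖ = 4.0049, so e_3 = (0.1681, -0.4351, -0.3857, 0.7960).
Qᵀb = (1.0435, -3.6193, 0.2621).
Back-substitute: x_3 = 0.2621/4.0049 = 0.0654.
x_2 = (-3.6193 − 3.3968·0.0654)/2.9963 = -1.2821.
x_1 = (1.0435 − 6.5591·(-1.2821) − 1.1926·0.0654)/6.7082 = 1.3975.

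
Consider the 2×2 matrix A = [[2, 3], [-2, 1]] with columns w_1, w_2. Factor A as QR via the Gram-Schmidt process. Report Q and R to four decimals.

e_1 = w_1/‖w_1‖ = (2, -2)/2.8284 = (0.7071, -0.7071).
r_{12} = e_1·w_2 = 1.4142.
u_2 = w_2 − 1.4142·e_1 = (2.0000, 2.0000).
‖u_2‖ = 2.8284, so e_2 = (0.7071, 0.7071).

Q = [[0.7071, 0.7071], [-0.7071, 0.7071]], R = [[2.8284, 1.4142], [0.0000, 2.8284]]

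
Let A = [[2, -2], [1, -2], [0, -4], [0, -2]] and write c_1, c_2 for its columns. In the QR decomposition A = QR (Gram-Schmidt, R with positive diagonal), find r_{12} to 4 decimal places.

c_1 = (2, 1, 0, 0); ‖c_1‖ = 2.2361, so e_1 = (0.8944, 0.4472, 0.0000, 0.0000).
r_{12} = e_1·c_2 = -2.6833.

r_{12} = -2.6833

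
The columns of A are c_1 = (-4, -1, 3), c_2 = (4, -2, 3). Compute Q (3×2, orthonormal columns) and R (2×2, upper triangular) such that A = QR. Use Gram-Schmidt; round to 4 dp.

e_1 = c_1/‖c_1‖ = (-4, -1, 3)/5.0990 = (-0.7845, -0.1961, 0.5883).
r_{12} = e_1·c_2 = -0.9806.
u_2 = c_2 + 0.9806·e_1 = (3.2308, -2.1923, 3.5769).
‖u_2‖ = 5.2951, so e_2 = (0.6101, -0.4140, 0.6755).

Q = [[-0.7845, 0.6101], [-0.1961, -0.4140], [0.5883, 0.6755]], R = [[5.0990, -0.9806], [0.0000, 5.2951]]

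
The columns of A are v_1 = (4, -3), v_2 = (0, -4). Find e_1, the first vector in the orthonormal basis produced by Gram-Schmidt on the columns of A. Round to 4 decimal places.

e_1 = (0.8000, -0.6000)

v_1 = (4, -3); ‖v_1‖ = 5.0000, so e_1 = (0.8000, -0.6000).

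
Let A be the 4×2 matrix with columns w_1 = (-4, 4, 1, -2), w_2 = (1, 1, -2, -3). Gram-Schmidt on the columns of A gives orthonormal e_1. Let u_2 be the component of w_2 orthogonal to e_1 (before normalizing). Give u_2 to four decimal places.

u_2 = (1.4324, 0.5676, -2.1081, -2.7838)

e_1 = w_1/‖w_1‖ = (-4, 4, 1, -2)/6.0828 = (-0.6576, 0.6576, 0.1644, -0.3288).
r_{12} = e_1·w_2 = 0.6576.
u_2 = w_2 − 0.6576·e_1 = (1.4324, 0.5676, -2.1081, -2.7838).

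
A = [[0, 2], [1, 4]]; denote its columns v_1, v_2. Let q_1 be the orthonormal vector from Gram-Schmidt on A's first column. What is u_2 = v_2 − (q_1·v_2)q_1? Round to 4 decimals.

u_2 = (2.0000, 0.0000)

v_1 = (0, 1); ‖v_1‖ = 1.0000, so q_1 = (0.0000, 1.0000).
q_1·v_2 = 0.0000·2 + 1.0000·4 = 4.0000.
u_2 = v_2 − 4.0000·q_1 = (2.0000, 0.0000).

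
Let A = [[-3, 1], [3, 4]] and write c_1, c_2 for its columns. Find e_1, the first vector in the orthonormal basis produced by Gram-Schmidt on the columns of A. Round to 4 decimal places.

e_1 = (-0.7071, 0.7071)

c_1 = (-3, 3); ‖c_1‖ = 4.2426, so e_1 = (-0.7071, 0.7071).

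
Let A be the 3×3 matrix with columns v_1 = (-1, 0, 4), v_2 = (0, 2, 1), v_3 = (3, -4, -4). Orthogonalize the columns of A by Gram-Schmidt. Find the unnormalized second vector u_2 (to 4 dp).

v_1 = (-1, 0, 4); ‖v_1‖ = 4.1231, so q_1 = (-0.2425, 0.0000, 0.9701).
q_1·v_2 = (-0.2425)·0 + 0.0000·2 + 0.9701·1 = 0.9701.
u_2 = v_2 − 0.9701·q_1 = (0.2353, 2.0000, 0.0588).

u_2 = (0.2353, 2.0000, 0.0588)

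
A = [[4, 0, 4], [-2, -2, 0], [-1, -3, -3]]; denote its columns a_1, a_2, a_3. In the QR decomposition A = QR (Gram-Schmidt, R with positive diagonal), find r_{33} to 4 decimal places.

q_1 = a_1/‖a_1‖ = (4, -2, -1)/4.5826 = (0.8729, -0.4364, -0.2182).
r_{12} = q_1·a_2 = 1.5275.
u_2 = a_2 − 1.5275·q_1 = (-1.3333, -1.3333, -2.6667).
‖u_2‖ = 3.2660, so q_2 = (-0.4082, -0.4082, -0.8165).
r_{13} = q_1·a_3 = 4.1461; r_{23} = q_2·a_3 = 0.8165.
u_3 = a_3 − 4.1461·q_1 − 0.8165·q_2 = (0.7143, 2.1429, -1.4286).
r_{33} = ‖u_3‖ = 2.6726.

r_{33} = 2.6726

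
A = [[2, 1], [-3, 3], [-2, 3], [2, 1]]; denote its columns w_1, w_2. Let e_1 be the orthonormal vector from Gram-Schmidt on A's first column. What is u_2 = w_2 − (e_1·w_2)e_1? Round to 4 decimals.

u_2 = (2.0476, 1.4286, 1.9524, 2.0476)

w_1 = (2, -3, -2, 2); ‖w_1‖ = 4.5826, so e_1 = (0.4364, -0.6547, -0.4364, 0.4364).
e_1·w_2 = 0.4364·1 + (-0.6547)·3 + (-0.4364)·3 + 0.4364·1 = -2.4004.
u_2 = w_2 + 2.4004·e_1 = (2.0476, 1.4286, 1.9524, 2.0476).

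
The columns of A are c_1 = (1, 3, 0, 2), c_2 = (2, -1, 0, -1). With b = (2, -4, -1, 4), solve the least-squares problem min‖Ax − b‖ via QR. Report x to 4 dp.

q_1 = c_1/‖c_1‖ = (1, 3, 0, 2)/3.7417 = (0.2673, 0.8018, 0.0000, 0.5345).
r_{12} = q_1·c_2 = -0.8018.
u_2 = c_2 + 0.8018·q_1 = (2.2143, -0.3571, 0.0000, -0.5714).
‖u_2‖ = 2.3146, so q_2 = (0.9567, -0.1543, 0.0000, -0.2469).
Qᵀb = (-0.5345, 1.5430).
Back-substitute: x_2 = 1.5430/2.3146 = 0.6667.
x_1 = (-0.5345 + 0.8018·0.6667)/3.7417 = 0.0000.

x = (0.0000, 0.6667)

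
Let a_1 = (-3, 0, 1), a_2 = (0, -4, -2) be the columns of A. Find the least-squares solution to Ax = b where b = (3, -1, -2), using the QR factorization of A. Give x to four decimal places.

x = (-1.0408, 0.2959)

a_1 = (-3, 0, 1); ‖a_1‖ = 3.1623, so e_1 = (-0.9487, 0.0000, 0.3162).
e_1·a_2 = (-0.9487)·0 + 0.0000·(-4) + 0.3162·(-2) = -0.6325.
u_2 = a_2 + 0.6325·e_1 = (-0.6000, -4.0000, -1.8000).
‖u_2‖ = 4.4272, so e_2 = (-0.1355, -0.9035, -0.4066).
Qᵀb = (-3.4785, 1.3101).
Back-substitute: x_2 = 1.3101/4.4272 = 0.2959.
x_1 = (-3.4785 + 0.6325·0.2959)/3.1623 = -1.0408.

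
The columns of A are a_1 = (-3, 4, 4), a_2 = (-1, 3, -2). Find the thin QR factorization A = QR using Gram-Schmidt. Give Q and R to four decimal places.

a_1 = (-3, 4, 4); ‖a_1‖ = 6.4031, so q_1 = (-0.4685, 0.6247, 0.6247).
q_1·a_2 = (-0.4685)·(-1) + 0.6247·3 + 0.6247·(-2) = 1.0932.
u_2 = a_2 − 1.0932·q_1 = (-0.4878, 2.3171, -2.6829).
‖u_2‖ = 3.5784, so q_2 = (-0.1363, 0.6475, -0.7498).

Q = [[-0.4685, -0.1363], [0.6247, 0.6475], [0.6247, -0.7498]], R = [[6.4031, 1.0932], [0.0000, 3.5784]]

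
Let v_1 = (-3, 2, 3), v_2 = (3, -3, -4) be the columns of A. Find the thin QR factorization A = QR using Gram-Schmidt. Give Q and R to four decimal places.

v_1 = (-3, 2, 3); ‖v_1‖ = 4.6904, so q_1 = (-0.6396, 0.4264, 0.6396).
q_1·v_2 = (-0.6396)·3 + 0.4264·(-3) + 0.6396·(-4) = -5.7564.
u_2 = v_2 + 5.7564·q_1 = (-0.6818, -0.5455, -0.3182).
‖u_2‖ = 0.9293, so q_2 = (-0.7337, -0.5869, -0.3424).

Q = [[-0.6396, -0.7337], [0.4264, -0.5869], [0.6396, -0.3424]], R = [[4.6904, -5.7564], [0.0000, 0.9293]]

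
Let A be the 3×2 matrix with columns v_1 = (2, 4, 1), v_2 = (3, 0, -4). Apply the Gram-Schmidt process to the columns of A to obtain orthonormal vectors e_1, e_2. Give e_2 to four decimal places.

e_1 = v_1/‖v_1‖ = (2, 4, 1)/4.5826 = (0.4364, 0.8729, 0.2182).
r_{12} = e_1·v_2 = 0.4364.
u_2 = v_2 − 0.4364·e_1 = (2.8095, -0.3810, -4.0952).
‖u_2‖ = 4.9809, so e_2 = (0.5641, -0.0765, -0.8222).

e_2 = (0.5641, -0.0765, -0.8222)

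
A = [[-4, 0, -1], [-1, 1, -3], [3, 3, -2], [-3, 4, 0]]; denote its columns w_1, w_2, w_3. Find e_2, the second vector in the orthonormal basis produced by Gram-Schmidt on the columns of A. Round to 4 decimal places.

w_1 = (-4, -1, 3, -3); ‖w_1‖ = 5.9161, so e_1 = (-0.6761, -0.1690, 0.5071, -0.5071).
e_1·w_2 = (-0.6761)·0 + (-0.1690)·1 + 0.5071·3 + (-0.5071)·4 = -0.6761.
u_2 = w_2 + 0.6761·e_1 = (-0.4571, 0.8857, 3.3429, 3.6571).
‖u_2‖ = 5.0540, so e_2 = (-0.0905, 0.1753, 0.6614, 0.7236).

e_2 = (-0.0905, 0.1753, 0.6614, 0.7236)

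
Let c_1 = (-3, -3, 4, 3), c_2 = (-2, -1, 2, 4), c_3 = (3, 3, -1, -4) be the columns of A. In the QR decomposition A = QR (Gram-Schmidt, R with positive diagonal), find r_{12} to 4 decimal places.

c_1 = (-3, -3, 4, 3); ‖c_1‖ = 6.5574, so e_1 = (-0.4575, -0.4575, 0.6100, 0.4575).
r_{12} = e_1·c_2 = 4.4225.

r_{12} = 4.4225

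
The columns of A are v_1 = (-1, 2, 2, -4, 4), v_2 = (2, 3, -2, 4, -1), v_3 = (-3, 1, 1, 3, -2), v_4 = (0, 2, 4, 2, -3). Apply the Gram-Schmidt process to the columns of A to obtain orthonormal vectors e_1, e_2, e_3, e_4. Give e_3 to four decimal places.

v_1 = (-1, 2, 2, -4, 4); ‖v_1‖ = 6.4031, so e_1 = (-0.1562, 0.3123, 0.3123, -0.6247, 0.6247).
e_1·v_2 = (-0.1562)·2 + 0.3123·3 + 0.3123·(-2) + (-0.6247)·4 + 0.6247·(-1) = -3.1235.
u_2 = v_2 + 3.1235·e_1 = (1.5122, 3.9756, -1.0244, 2.0488, 0.9512).
‖u_2‖ = 4.9238, so e_2 = (0.3071, 0.8074, -0.2080, 0.4161, 0.1932).
e_1·v_3 = (-0.1562)·(-3) + 0.3123·1 + 0.3123·1 + (-0.6247)·3 + 0.6247·(-2) = -2.0303; e_2·v_3 = 0.3071·(-3) + 0.8074·1 + (-0.2080)·1 + 0.4161·3 + 0.1932·(-2) = 0.5399.
u_3 = v_3 + 2.0303·e_1 − 0.5399·e_2 = (-3.4829, 1.1982, 1.7465, 1.5070, -0.8360).
‖u_3‖ = 4.4257, so e_3 = (-0.7870, 0.2707, 0.3946, 0.3405, -0.1889).

e_3 = (-0.7870, 0.2707, 0.3946, 0.3405, -0.1889)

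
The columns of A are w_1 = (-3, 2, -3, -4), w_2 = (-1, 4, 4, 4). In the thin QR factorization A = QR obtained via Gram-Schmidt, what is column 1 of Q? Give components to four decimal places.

w_1 = (-3, 2, -3, -4); ‖w_1‖ = 6.1644, so e_1 = (-0.4867, 0.3244, -0.4867, -0.6489).

e_1 = (-0.4867, 0.3244, -0.4867, -0.6489)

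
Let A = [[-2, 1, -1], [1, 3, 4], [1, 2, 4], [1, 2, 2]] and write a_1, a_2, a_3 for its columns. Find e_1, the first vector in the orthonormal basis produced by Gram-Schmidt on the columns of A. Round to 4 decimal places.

e_1 = a_1/‖a_1‖ = (-2, 1, 1, 1)/2.6458 = (-0.7559, 0.3780, 0.3780, 0.3780).

e_1 = (-0.7559, 0.3780, 0.3780, 0.3780)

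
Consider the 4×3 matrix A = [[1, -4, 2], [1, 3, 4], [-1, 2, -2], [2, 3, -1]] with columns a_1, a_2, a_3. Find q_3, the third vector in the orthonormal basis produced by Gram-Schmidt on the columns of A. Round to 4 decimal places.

q_3 = (0.1080, 0.8103, -0.1776, -0.5479)

q_1 = a_1/‖a_1‖ = (1, 1, -1, 2)/2.6458 = (0.3780, 0.3780, -0.3780, 0.7559).
r_{12} = q_1·a_2 = 1.1339.
u_2 = a_2 − 1.1339·q_1 = (-4.4286, 2.5714, 2.4286, 2.1429).
‖u_2‖ = 6.0592, so q_2 = (-0.7309, 0.4244, 0.4008, 0.3537).
r_{13} = q_1·a_3 = 2.2678; r_{23} = q_2·a_3 = -0.9195.
u_3 = a_3 − 2.2678·q_1 + 0.9195·q_2 = (0.4708, 3.5331, -0.7743, -2.3891).
‖u_3‖ = 4.3602, so q_3 = (0.1080, 0.8103, -0.1776, -0.5479).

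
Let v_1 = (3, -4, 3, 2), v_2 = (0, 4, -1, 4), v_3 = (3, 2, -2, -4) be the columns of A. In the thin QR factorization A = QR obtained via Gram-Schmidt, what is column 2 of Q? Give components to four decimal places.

v_1 = (3, -4, 3, 2); ‖v_1‖ = 6.1644, so e_1 = (0.4867, -0.6489, 0.4867, 0.3244).
e_1·v_2 = 0.4867·0 + (-0.6489)·4 + 0.4867·(-1) + 0.3244·4 = -1.7844.
u_2 = v_2 + 1.7844·e_1 = (0.8684, 2.8421, -0.1316, 4.5789).
‖u_2‖ = 5.4604, so e_2 = (0.1590, 0.5205, -0.0241, 0.8386).

e_2 = (0.1590, 0.5205, -0.0241, 0.8386)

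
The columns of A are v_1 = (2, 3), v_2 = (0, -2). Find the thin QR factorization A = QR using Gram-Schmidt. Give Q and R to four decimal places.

v_1 = (2, 3); ‖v_1‖ = 3.6056, so e_1 = (0.5547, 0.8321).
e_1·v_2 = 0.5547·0 + 0.8321·(-2) = -1.6641.
u_2 = v_2 + 1.6641·e_1 = (0.9231, -0.6154).
‖u_2‖ = 1.1094, so e_2 = (0.8321, -0.5547).

Q = [[0.5547, 0.8321], [0.8321, -0.5547]], R = [[3.6056, -1.6641], [0.0000, 1.1094]]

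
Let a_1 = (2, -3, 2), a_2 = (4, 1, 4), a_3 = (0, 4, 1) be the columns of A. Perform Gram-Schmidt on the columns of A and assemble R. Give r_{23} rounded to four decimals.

r_{23} = 3.2585

e_1 = a_1/‖a_1‖ = (2, -3, 2)/4.1231 = (0.4851, -0.7276, 0.4851).
r_{12} = e_1·a_2 = 3.1530.
u_2 = a_2 − 3.1530·e_1 = (2.4706, 3.2941, 2.4706).
‖u_2‖ = 4.8020, so e_2 = (0.5145, 0.6860, 0.5145).
r_{23} = e_2·a_3 = 3.2585.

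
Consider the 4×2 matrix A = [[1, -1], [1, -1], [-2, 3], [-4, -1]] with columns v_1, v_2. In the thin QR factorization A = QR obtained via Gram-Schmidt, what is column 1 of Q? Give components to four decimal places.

v_1 = (1, 1, -2, -4); ‖v_1‖ = 4.6904, so e_1 = (0.2132, 0.2132, -0.4264, -0.8528).

e_1 = (0.2132, 0.2132, -0.4264, -0.8528)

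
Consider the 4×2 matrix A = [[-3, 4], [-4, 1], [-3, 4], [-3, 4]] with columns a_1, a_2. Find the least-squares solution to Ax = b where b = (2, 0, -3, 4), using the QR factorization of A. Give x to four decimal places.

x = (0.0769, 0.3077)

a_1 = (-3, -4, -3, -3); ‖a_1‖ = 6.5574, so e_1 = (-0.4575, -0.6100, -0.4575, -0.4575).
e_1·a_2 = (-0.4575)·4 + (-0.6100)·1 + (-0.4575)·4 + (-0.4575)·4 = -6.0999.
u_2 = a_2 + 6.0999·e_1 = (1.2093, -2.7209, 1.2093, 1.2093).
‖u_2‖ = 3.4338, so e_2 = (0.3522, -0.7924, 0.3522, 0.3522).
Qᵀb = (-1.3725, 1.0565).
Back-substitute: x_2 = 1.0565/3.4338 = 0.3077.
x_1 = (-1.3725 + 6.0999·0.3077)/6.5574 = 0.0769.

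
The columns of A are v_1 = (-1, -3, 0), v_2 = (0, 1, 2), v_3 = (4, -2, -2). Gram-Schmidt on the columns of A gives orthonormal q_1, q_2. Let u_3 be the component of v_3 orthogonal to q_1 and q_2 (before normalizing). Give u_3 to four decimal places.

u_3 = (3.8049, -1.2683, 0.6341)

v_1 = (-1, -3, 0); ‖v_1‖ = 3.1623, so q_1 = (-0.3162, -0.9487, 0.0000).
q_1·v_2 = (-0.3162)·0 + (-0.9487)·1 + 0.0000·2 = -0.9487.
u_2 = v_2 + 0.9487·q_1 = (-0.3000, 0.1000, 2.0000).
‖u_2‖ = 2.0248, so q_2 = (-0.1482, 0.0494, 0.9877).
q_1·v_3 = (-0.3162)·4 + (-0.9487)·(-2) + 0.0000·(-2) = 0.6325; q_2·v_3 = (-0.1482)·4 + 0.0494·(-2) + 0.9877·(-2) = -2.6669.
u_3 = v_3 − 0.6325·q_1 + 2.6669·q_2 = (3.8049, -1.2683, 0.6341).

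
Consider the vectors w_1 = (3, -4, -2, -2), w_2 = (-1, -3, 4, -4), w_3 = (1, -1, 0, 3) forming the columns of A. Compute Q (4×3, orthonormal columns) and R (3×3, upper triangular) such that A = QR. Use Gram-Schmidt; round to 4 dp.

Q = [[0.5222, -0.2891, 0.1516], [-0.6963, -0.3036, -0.4771], [-0.3482, 0.7228, 0.4309], [-0.3482, -0.5493, 0.7508]], R = [[5.7446, 1.5667, 0.1741], [0.0000, 6.2885, -1.6336], [0.0000, 0.0000, 2.8812]]

q_1 = w_1/‖w_1‖ = (3, -4, -2, -2)/5.7446 = (0.5222, -0.6963, -0.3482, -0.3482).
r_{12} = q_1·w_2 = 1.5667.
u_2 = w_2 − 1.5667·q_1 = (-1.8182, -1.9091, 4.5455, -3.4545).
‖u_2‖ = 6.2885, so q_2 = (-0.2891, -0.3036, 0.7228, -0.5493).
r_{13} = q_1·w_3 = 0.1741; r_{23} = q_2·w_3 = -1.6336.
u_3 = w_3 − 0.1741·q_1 + 1.6336·q_2 = (0.4368, -1.3747, 1.2414, 2.1632).
‖u_3‖ = 2.8812, so q_3 = (0.1516, -0.4771, 0.4309, 0.7508).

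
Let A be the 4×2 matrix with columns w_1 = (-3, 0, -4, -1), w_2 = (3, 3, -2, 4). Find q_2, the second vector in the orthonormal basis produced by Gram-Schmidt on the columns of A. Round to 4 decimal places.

q_1 = w_1/‖w_1‖ = (-3, 0, -4, -1)/5.0990 = (-0.5883, 0.0000, -0.7845, -0.1961).
r_{12} = q_1·w_2 = -0.9806.
u_2 = w_2 + 0.9806·q_1 = (2.4231, 3.0000, -2.7692, 3.8077).
‖u_2‖ = 6.0859, so q_2 = (0.3981, 0.4929, -0.4550, 0.6257).

q_2 = (0.3981, 0.4929, -0.4550, 0.6257)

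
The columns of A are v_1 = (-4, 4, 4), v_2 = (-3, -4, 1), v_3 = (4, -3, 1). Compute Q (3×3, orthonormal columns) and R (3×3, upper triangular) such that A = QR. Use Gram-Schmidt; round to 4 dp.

Q = [[-0.5774, -0.5883, 0.5661], [0.5774, -0.7845, -0.2265], [0.5774, 0.1961, 0.7926]], R = [[6.9282, 0.0000, -3.4641], [0.0000, 5.0990, 0.1961], [0.0000, 0.0000, 3.7365]]

v_1 = (-4, 4, 4); ‖v_1‖ = 6.9282, so q_1 = (-0.5774, 0.5774, 0.5774).
q_1·v_2 = (-0.5774)·(-3) + 0.5774·(-4) + 0.5774·1 = 0.0000.
u_2 = v_2 − 0.0000·q_1 = (-3.0000, -4.0000, 1.0000).
‖u_2‖ = 5.0990, so q_2 = (-0.5883, -0.7845, 0.1961).
q_1·v_3 = (-0.5774)·4 + 0.5774·(-3) + 0.5774·1 = -3.4641; q_2·v_3 = (-0.5883)·4 + (-0.7845)·(-3) + 0.1961·1 = 0.1961.
u_3 = v_3 + 3.4641·q_1 − 0.1961·q_2 = (2.1154, -0.8462, 2.9615).
‖u_3‖ = 3.7365, so q_3 = (0.5661, -0.2265, 0.7926).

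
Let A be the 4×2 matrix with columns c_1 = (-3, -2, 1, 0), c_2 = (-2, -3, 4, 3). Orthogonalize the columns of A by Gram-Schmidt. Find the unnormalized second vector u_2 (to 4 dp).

u_2 = (1.4286, -0.7143, 2.8571, 3.0000)

q_1 = c_1/‖c_1‖ = (-3, -2, 1, 0)/3.7417 = (-0.8018, -0.5345, 0.2673, 0.0000).
r_{12} = q_1·c_2 = 4.2762.
u_2 = c_2 − 4.2762·q_1 = (1.4286, -0.7143, 2.8571, 3.0000).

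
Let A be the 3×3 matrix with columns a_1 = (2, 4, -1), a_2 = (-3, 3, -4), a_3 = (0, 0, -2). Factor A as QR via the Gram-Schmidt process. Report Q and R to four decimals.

a_1 = (2, 4, -1); ‖a_1‖ = 4.5826, so e_1 = (0.4364, 0.8729, -0.2182).
e_1·a_2 = 0.4364·(-3) + 0.8729·3 + (-0.2182)·(-4) = 2.1822.
u_2 = a_2 − 2.1822·e_1 = (-3.9524, 1.0952, -3.5238).
‖u_2‖ = 5.4072, so e_2 = (-0.7309, 0.2026, -0.6517).
e_1·a_3 = 0.4364·0 + 0.8729·0 + (-0.2182)·(-2) = 0.4364; e_2·a_3 = (-0.7309)·0 + 0.2026·0 + (-0.6517)·(-2) = 1.3034.
u_3 = a_3 − 0.4364·e_1 − 1.3034·e_2 = (0.7622, -0.6450, -1.0554).
‖u_3‖ = 1.4528, so e_3 = (0.5246, -0.4439, -0.7264).

Q = [[0.4364, -0.7309, 0.5246], [0.8729, 0.2026, -0.4439], [-0.2182, -0.6517, -0.7264]], R = [[4.5826, 2.1822, 0.4364], [0.0000, 5.4072, 1.3034], [0.0000, 0.0000, 1.4528]]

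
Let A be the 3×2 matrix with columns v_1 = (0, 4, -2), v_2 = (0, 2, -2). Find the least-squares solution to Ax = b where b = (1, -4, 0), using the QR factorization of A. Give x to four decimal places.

q_1 = v_1/‖v_1‖ = (0, 4, -2)/4.4721 = (0.0000, 0.8944, -0.4472).
r_{12} = q_1·v_2 = 2.6833.
u_2 = v_2 − 2.6833·q_1 = (0.0000, -0.4000, -0.8000).
‖u_2‖ = 0.8944, so q_2 = (0.0000, -0.4472, -0.8944).
Qᵀb = (-3.5777, 1.7889).
Back-substitute: x_2 = 1.7889/0.8944 = 2.0000.
x_1 = (-3.5777 − 2.6833·2.0000)/4.4721 = -2.0000.

x = (-2.0000, 2.0000)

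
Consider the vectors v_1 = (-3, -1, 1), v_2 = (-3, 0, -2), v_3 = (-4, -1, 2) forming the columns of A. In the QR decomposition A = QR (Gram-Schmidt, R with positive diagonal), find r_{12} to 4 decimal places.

r_{12} = 2.1106

v_1 = (-3, -1, 1); ‖v_1‖ = 3.3166, so e_1 = (-0.9045, -0.3015, 0.3015).
r_{12} = e_1·v_2 = 2.1106.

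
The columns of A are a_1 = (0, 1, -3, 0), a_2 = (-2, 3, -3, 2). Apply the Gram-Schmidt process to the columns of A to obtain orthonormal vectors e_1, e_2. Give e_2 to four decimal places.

e_1 = a_1/‖a_1‖ = (0, 1, -3, 0)/3.1623 = (0.0000, 0.3162, -0.9487, 0.0000).
r_{12} = e_1·a_2 = 3.7947.
u_2 = a_2 − 3.7947·e_1 = (-2.0000, 1.8000, 0.6000, 2.0000).
‖u_2‖ = 3.4059, so e_2 = (-0.5872, 0.5285, 0.1762, 0.5872).

e_2 = (-0.5872, 0.5285, 0.1762, 0.5872)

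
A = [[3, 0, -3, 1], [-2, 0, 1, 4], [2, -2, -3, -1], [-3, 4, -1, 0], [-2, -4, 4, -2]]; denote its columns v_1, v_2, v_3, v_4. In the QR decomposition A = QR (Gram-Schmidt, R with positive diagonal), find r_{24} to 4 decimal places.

v_1 = (3, -2, 2, -3, -2); ‖v_1‖ = 5.4772, so e_1 = (0.5477, -0.3651, 0.3651, -0.5477, -0.3651).
e_1·v_2 = 0.5477·0 + (-0.3651)·0 + 0.3651·(-2) + (-0.5477)·4 + (-0.3651)·(-4) = -1.4606.
u_2 = v_2 + 1.4606·e_1 = (0.8000, -0.5333, -1.4667, 3.2000, -4.5333).
‖u_2‖ = 5.8195, so e_2 = (0.1375, -0.0916, -0.2520, 0.5499, -0.7790).
r_{24} = e_2·v_4 = 1.5809.

r_{24} = 1.5809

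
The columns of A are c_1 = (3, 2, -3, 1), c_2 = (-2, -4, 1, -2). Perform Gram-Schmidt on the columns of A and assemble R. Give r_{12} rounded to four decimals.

r_{12} = -3.9618

q_1 = c_1/‖c_1‖ = (3, 2, -3, 1)/4.7958 = (0.6255, 0.4170, -0.6255, 0.2085).
r_{12} = q_1·c_2 = -3.9618.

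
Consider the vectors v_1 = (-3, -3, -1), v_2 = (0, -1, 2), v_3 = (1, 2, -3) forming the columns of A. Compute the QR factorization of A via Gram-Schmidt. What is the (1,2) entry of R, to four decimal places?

r_{12} = 0.2294

v_1 = (-3, -3, -1); ‖v_1‖ = 4.3589, so e_1 = (-0.6882, -0.6882, -0.2294).
r_{12} = e_1·v_2 = 0.2294.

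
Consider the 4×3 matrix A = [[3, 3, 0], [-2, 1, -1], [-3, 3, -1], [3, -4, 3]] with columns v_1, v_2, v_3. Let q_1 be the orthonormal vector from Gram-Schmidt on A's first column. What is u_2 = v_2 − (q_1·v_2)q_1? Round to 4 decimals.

u_2 = (4.3548, 0.0968, 1.6452, -2.6452)

v_1 = (3, -2, -3, 3); ‖v_1‖ = 5.5678, so q_1 = (0.5388, -0.3592, -0.5388, 0.5388).
q_1·v_2 = 0.5388·3 + (-0.3592)·1 + (-0.5388)·3 + 0.5388·(-4) = -2.5145.
u_2 = v_2 + 2.5145·q_1 = (4.3548, 0.0968, 1.6452, -2.6452).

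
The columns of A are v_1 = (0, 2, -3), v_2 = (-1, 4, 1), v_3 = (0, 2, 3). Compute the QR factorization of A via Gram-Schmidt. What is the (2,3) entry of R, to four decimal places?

r_{23} = 3.2230

v_1 = (0, 2, -3); ‖v_1‖ = 3.6056, so q_1 = (0.0000, 0.5547, -0.8321).
q_1·v_2 = 0.0000·(-1) + 0.5547·4 + (-0.8321)·1 = 1.3868.
u_2 = v_2 − 1.3868·q_1 = (-1.0000, 3.2308, 2.1538).
‖u_2‖ = 4.0096, so q_2 = (-0.2494, 0.8058, 0.5372).
r_{23} = q_2·v_3 = 3.2230.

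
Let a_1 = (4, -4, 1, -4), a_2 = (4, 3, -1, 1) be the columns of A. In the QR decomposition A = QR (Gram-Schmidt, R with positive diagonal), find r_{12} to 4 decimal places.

a_1 = (4, -4, 1, -4); ‖a_1‖ = 7.0000, so e_1 = (0.5714, -0.5714, 0.1429, -0.5714).
r_{12} = e_1·a_2 = -0.1429.

r_{12} = -0.1429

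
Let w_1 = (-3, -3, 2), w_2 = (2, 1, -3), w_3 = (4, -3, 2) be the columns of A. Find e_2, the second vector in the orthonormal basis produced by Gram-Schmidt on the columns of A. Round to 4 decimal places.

e_1 = w_1/‖w_1‖ = (-3, -3, 2)/4.6904 = (-0.6396, -0.6396, 0.4264).
r_{12} = e_1·w_2 = -3.1980.
u_2 = w_2 + 3.1980·e_1 = (-0.0455, -1.0455, -1.6364).
‖u_2‖ = 1.9424, so e_2 = (-0.0234, -0.5382, -0.8425).

e_2 = (-0.0234, -0.5382, -0.8425)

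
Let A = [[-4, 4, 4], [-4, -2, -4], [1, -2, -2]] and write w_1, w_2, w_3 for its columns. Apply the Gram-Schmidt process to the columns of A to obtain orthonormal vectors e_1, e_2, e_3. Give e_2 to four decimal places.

e_2 = (0.6088, -0.7014, -0.3706)

w_1 = (-4, -4, 1); ‖w_1‖ = 5.7446, so e_1 = (-0.6963, -0.6963, 0.1741).
e_1·w_2 = (-0.6963)·4 + (-0.6963)·(-2) + 0.1741·(-2) = -1.7408.
u_2 = w_2 + 1.7408·e_1 = (2.7879, -3.2121, -1.6970).
‖u_2‖ = 4.5793, so e_2 = (0.6088, -0.7014, -0.3706).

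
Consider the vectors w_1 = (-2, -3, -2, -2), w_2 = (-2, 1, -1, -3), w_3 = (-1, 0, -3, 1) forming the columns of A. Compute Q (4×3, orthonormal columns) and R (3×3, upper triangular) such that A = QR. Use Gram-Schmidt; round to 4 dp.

Q = [[-0.4364, -0.3424, -0.1601], [-0.6547, 0.6847, 0.3203], [-0.4364, -0.0428, -0.8006], [-0.4364, -0.6419, 0.4804]], R = [[4.5826, 1.9640, 1.3093], [0.0000, 3.3381, -0.1712], [0.0000, 0.0000, 3.0424]]

w_1 = (-2, -3, -2, -2); ‖w_1‖ = 4.5826, so q_1 = (-0.4364, -0.6547, -0.4364, -0.4364).
q_1·w_2 = (-0.4364)·(-2) + (-0.6547)·1 + (-0.4364)·(-1) + (-0.4364)·(-3) = 1.9640.
u_2 = w_2 − 1.9640·q_1 = (-1.1429, 2.2857, -0.1429, -2.1429).
‖u_2‖ = 3.3381, so q_2 = (-0.3424, 0.6847, -0.0428, -0.6419).
q_1·w_3 = (-0.4364)·(-1) + (-0.6547)·0 + (-0.4364)·(-3) + (-0.4364)·1 = 1.3093; q_2·w_3 = (-0.3424)·(-1) + 0.6847·0 + (-0.0428)·(-3) + (-0.6419)·1 = -0.1712.
u_3 = w_3 − 1.3093·q_1 + 0.1712·q_2 = (-0.4872, 0.9744, -2.4359, 1.4615).
‖u_3‖ = 3.0424, so q_3 = (-0.1601, 0.3203, -0.8006, 0.4804).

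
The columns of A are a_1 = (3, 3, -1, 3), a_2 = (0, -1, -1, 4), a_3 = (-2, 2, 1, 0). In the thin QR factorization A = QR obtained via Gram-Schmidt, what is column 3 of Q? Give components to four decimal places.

q_1 = a_1/‖a_1‖ = (3, 3, -1, 3)/5.2915 = (0.5669, 0.5669, -0.1890, 0.5669).
r_{12} = q_1·a_2 = 1.8898.
u_2 = a_2 − 1.8898·q_1 = (-1.0714, -2.0714, -0.6429, 2.9286).
‖u_2‖ = 3.7985, so q_2 = (-0.2821, -0.5453, -0.1692, 0.7710).
r_{13} = q_1·a_3 = -0.1890; r_{23} = q_2·a_3 = -0.6958.
u_3 = a_3 + 0.1890·q_1 + 0.6958·q_2 = (-2.0891, 1.7277, 0.8465, 0.6436).
‖u_3‖ = 2.9121, so q_3 = (-0.7174, 0.5933, 0.2907, 0.2210).

q_3 = (-0.7174, 0.5933, 0.2907, 0.2210)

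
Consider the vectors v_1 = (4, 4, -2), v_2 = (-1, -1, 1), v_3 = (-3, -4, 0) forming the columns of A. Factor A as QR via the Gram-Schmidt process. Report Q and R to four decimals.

e_1 = v_1/‖v_1‖ = (4, 4, -2)/6.0000 = (0.6667, 0.6667, -0.3333).
r_{12} = e_1·v_2 = -1.6667.
u_2 = v_2 + 1.6667·e_1 = (0.1111, 0.1111, 0.4444).
‖u_2‖ = 0.4714, so e_2 = (0.2357, 0.2357, 0.9428).
r_{13} = e_1·v_3 = -4.6667; r_{23} = e_2·v_3 = -1.6499.
u_3 = v_3 + 4.6667·e_1 + 1.6499·e_2 = (0.5000, -0.5000, 0.0000).
‖u_3‖ = 0.7071, so e_3 = (0.7071, -0.7071, 0.0000).

Q = [[0.6667, 0.2357, 0.7071], [0.6667, 0.2357, -0.7071], [-0.3333, 0.9428, 0.0000]], R = [[6.0000, -1.6667, -4.6667], [0.0000, 0.4714, -1.6499], [0.0000, 0.0000, 0.7071]]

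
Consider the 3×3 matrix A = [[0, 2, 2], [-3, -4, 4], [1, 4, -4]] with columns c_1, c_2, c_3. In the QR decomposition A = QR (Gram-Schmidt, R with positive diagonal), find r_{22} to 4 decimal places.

r_{22} = 3.2249

q_1 = c_1/‖c_1‖ = (0, -3, 1)/3.1623 = (0.0000, -0.9487, 0.3162).
r_{12} = q_1·c_2 = 5.0596.
u_2 = c_2 − 5.0596·q_1 = (2.0000, 0.8000, 2.4000).
r_{22} = ‖u_2‖ = 3.2249.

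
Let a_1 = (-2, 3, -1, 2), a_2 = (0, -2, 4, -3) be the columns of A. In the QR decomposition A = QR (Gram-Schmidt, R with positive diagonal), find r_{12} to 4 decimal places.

r_{12} = -3.7712

a_1 = (-2, 3, -1, 2); ‖a_1‖ = 4.2426, so q_1 = (-0.4714, 0.7071, -0.2357, 0.4714).
r_{12} = q_1·a_2 = -3.7712.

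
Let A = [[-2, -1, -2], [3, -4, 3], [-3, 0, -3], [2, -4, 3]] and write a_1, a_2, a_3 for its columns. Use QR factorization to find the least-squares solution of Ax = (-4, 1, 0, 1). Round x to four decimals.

x = (-0.5584, 0.4015, 1.2409)

e_1 = a_1/‖a_1‖ = (-2, 3, -3, 2)/5.0990 = (-0.3922, 0.5883, -0.5883, 0.3922).
r_{12} = e_1·a_2 = -3.5301.
u_2 = a_2 + 3.5301·e_1 = (-2.3846, -1.9231, -2.0769, -2.6154).
‖u_2‖ = 4.5319, so e_2 = (-0.5262, -0.4243, -0.4583, -0.5771).
r_{13} = e_1·a_3 = 5.4913; r_{23} = e_2·a_3 = -0.5771.
u_3 = a_3 − 5.4913·e_1 + 0.5771·e_2 = (-0.1498, -0.4757, -0.0337, 0.5131).
‖u_3‖ = 0.7163, so e_3 = (-0.2091, -0.6640, -0.0471, 0.7163).
Qᵀb = (2.5495, 1.1033, 0.8889).
Back-substitute: x_3 = 0.8889/0.7163 = 1.2409.
x_2 = (1.1033 + 0.5771·1.2409)/4.5319 = 0.4015.
x_1 = (2.5495 + 3.5301·0.4015 − 5.4913·1.2409)/5.0990 = -0.5584.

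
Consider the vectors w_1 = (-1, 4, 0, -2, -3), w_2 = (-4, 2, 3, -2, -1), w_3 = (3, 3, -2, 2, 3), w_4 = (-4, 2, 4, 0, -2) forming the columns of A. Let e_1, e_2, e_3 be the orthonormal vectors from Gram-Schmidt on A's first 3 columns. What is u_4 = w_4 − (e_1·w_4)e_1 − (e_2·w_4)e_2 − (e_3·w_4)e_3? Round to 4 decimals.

w_1 = (-1, 4, 0, -2, -3); ‖w_1‖ = 5.4772, so e_1 = (-0.1826, 0.7303, 0.0000, -0.3651, -0.5477).
e_1·w_2 = (-0.1826)·(-4) + 0.7303·2 + 0.0000·3 + (-0.3651)·(-2) + (-0.5477)·(-1) = 3.4689.
u_2 = w_2 − 3.4689·e_1 = (-3.3667, -0.5333, 3.0000, -0.7333, 0.9000).
‖u_2‖ = 4.6869, so e_2 = (-0.7183, -0.1138, 0.6401, -0.1565, 0.1920).
e_1·w_3 = (-0.1826)·3 + 0.7303·3 + 0.0000·(-2) + (-0.3651)·2 + (-0.5477)·3 = -0.7303; e_2·w_3 = (-0.7183)·3 + (-0.1138)·3 + 0.6401·(-2) + (-0.1565)·2 + 0.1920·3 = -3.5134.
u_3 = w_3 + 0.7303·e_1 + 3.5134·e_2 = (0.3429, 3.1335, 0.2489, 1.1836, 3.2747).
‖u_3‖ = 4.7035, so e_3 = (0.0729, 0.6662, 0.0529, 0.2516, 0.6962).
e_1·w_4 = (-0.1826)·(-4) + 0.7303·2 + 0.0000·4 + (-0.3651)·0 + (-0.5477)·(-2) = 3.2863; e_2·w_4 = (-0.7183)·(-4) + (-0.1138)·2 + 0.6401·4 + (-0.1565)·0 + 0.1920·(-2) = 4.8220; e_3·w_4 = 0.0729·(-4) + 0.6662·2 + 0.0529·4 + 0.2516·0 + 0.6962·(-2) = -0.1400.
u_4 = w_4 − 3.2863·e_1 − 4.8220·e_2 + 0.1400·e_3 = (0.0739, 0.2420, 0.9209, 1.9897, -1.0285).

u_4 = (0.0739, 0.2420, 0.9209, 1.9897, -1.0285)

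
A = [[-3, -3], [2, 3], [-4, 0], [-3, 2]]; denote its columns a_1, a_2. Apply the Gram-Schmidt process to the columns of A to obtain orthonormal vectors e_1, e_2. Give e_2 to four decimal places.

e_2 = (-0.5136, 0.5668, 0.2125, 0.6081)

e_1 = a_1/‖a_1‖ = (-3, 2, -4, -3)/6.1644 = (-0.4867, 0.3244, -0.6489, -0.4867).
r_{12} = e_1·a_2 = 1.4600.
u_2 = a_2 − 1.4600·e_1 = (-2.2895, 2.5263, 0.9474, 2.7105).
‖u_2‖ = 4.4574, so e_2 = (-0.5136, 0.5668, 0.2125, 0.6081).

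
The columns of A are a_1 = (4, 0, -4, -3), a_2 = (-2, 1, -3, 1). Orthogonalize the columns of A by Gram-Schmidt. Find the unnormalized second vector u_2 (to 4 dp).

u_2 = (-2.0976, 1.0000, -2.9024, 1.0732)

e_1 = a_1/‖a_1‖ = (4, 0, -4, -3)/6.4031 = (0.6247, 0.0000, -0.6247, -0.4685).
r_{12} = e_1·a_2 = 0.1562.
u_2 = a_2 − 0.1562·e_1 = (-2.0976, 1.0000, -2.9024, 1.0732).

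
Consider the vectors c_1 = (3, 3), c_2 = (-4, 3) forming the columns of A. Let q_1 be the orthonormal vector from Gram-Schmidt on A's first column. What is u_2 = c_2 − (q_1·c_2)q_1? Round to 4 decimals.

u_2 = (-3.5000, 3.5000)

c_1 = (3, 3); ‖c_1‖ = 4.2426, so q_1 = (0.7071, 0.7071).
q_1·c_2 = 0.7071·(-4) + 0.7071·3 = -0.7071.
u_2 = c_2 + 0.7071·q_1 = (-3.5000, 3.5000).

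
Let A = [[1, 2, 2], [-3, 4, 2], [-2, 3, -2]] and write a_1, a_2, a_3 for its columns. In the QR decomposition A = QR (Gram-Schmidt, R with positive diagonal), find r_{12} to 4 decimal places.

a_1 = (1, -3, -2); ‖a_1‖ = 3.7417, so e_1 = (0.2673, -0.8018, -0.5345).
r_{12} = e_1·a_2 = -4.2762.

r_{12} = -4.2762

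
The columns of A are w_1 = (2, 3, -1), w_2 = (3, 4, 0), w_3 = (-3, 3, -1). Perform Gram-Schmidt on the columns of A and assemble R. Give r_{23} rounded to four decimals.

w_1 = (2, 3, -1); ‖w_1‖ = 3.7417, so q_1 = (0.5345, 0.8018, -0.2673).
q_1·w_2 = 0.5345·3 + 0.8018·4 + (-0.2673)·0 = 4.8107.
u_2 = w_2 − 4.8107·q_1 = (0.4286, 0.1429, 1.2857).
‖u_2‖ = 1.3628, so q_2 = (0.3145, 0.1048, 0.9435).
r_{23} = q_2·w_3 = -1.5724.

r_{23} = -1.5724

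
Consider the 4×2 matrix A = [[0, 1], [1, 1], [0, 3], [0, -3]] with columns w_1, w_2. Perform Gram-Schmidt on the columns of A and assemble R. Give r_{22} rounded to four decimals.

w_1 = (0, 1, 0, 0); ‖w_1‖ = 1.0000, so e_1 = (0.0000, 1.0000, 0.0000, 0.0000).
e_1·w_2 = 0.0000·1 + 1.0000·1 + 0.0000·3 + 0.0000·(-3) = 1.0000.
u_2 = w_2 − 1.0000·e_1 = (1.0000, 0.0000, 3.0000, -3.0000).
r_{22} = ‖u_2‖ = 4.3589.

r_{22} = 4.3589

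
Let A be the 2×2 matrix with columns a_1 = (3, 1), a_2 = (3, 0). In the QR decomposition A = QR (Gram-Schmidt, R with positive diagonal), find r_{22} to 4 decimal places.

r_{22} = 0.9487

a_1 = (3, 1); ‖a_1‖ = 3.1623, so e_1 = (0.9487, 0.3162).
e_1·a_2 = 0.9487·3 + 0.3162·0 = 2.8460.
u_2 = a_2 − 2.8460·e_1 = (0.3000, -0.9000).
r_{22} = ‖u_2‖ = 0.9487.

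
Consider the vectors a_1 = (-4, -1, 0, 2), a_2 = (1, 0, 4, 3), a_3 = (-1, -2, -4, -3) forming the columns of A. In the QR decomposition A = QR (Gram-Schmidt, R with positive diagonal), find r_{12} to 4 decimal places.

r_{12} = 0.4364

a_1 = (-4, -1, 0, 2); ‖a_1‖ = 4.5826, so q_1 = (-0.8729, -0.2182, 0.0000, 0.4364).
r_{12} = q_1·a_2 = 0.4364.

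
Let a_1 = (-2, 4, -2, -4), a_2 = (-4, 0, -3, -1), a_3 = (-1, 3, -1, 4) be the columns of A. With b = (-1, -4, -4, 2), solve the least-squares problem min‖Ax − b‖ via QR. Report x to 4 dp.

x = (-0.8672, 1.1493, -0.0907)

e_1 = a_1/‖a_1‖ = (-2, 4, -2, -4)/6.3246 = (-0.3162, 0.6325, -0.3162, -0.6325).
r_{12} = e_1·a_2 = 2.8460.
u_2 = a_2 − 2.8460·e_1 = (-3.1000, -1.8000, -2.1000, 0.8000).
‖u_2‖ = 4.2308, so e_2 = (-0.7327, -0.4254, -0.4964, 0.1891).
r_{13} = e_1·a_3 = 0.0000; r_{23} = e_2·a_3 = 0.7091.
u_3 = a_3 + 0.0000·e_1 − 0.7091·e_2 = (-0.4804, 3.3017, -0.6480, 3.8659).
‖u_3‖ = 5.1475, so e_3 = (-0.0933, 0.6414, -0.1259, 0.7510).
Qᵀb = (-2.2136, 4.7981, -0.4667).
Back-substitute: x_3 = -0.4667/5.1475 = -0.0907.
x_2 = (4.7981 − 0.7091·(-0.0907))/4.2308 = 1.1493.
x_1 = (-2.2136 − 2.8460·1.1493 + 0.0000·(-0.0907))/6.3246 = -0.8672.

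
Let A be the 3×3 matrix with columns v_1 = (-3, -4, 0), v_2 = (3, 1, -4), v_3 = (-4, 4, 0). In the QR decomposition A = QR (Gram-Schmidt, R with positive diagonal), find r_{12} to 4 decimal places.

r_{12} = -2.6000

v_1 = (-3, -4, 0); ‖v_1‖ = 5.0000, so e_1 = (-0.6000, -0.8000, 0.0000).
r_{12} = e_1·v_2 = -2.6000.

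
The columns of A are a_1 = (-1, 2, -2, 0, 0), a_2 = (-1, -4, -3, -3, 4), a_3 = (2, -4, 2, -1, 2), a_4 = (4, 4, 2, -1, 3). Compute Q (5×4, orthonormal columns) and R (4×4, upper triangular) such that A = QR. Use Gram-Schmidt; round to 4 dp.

Q = [[-0.3333, -0.1558, 0.7405, -0.2847], [0.6667, -0.5296, 0.3644, 0.3742], [-0.6667, -0.4517, -0.0059, 0.5165], [0.0000, -0.4205, 0.0255, -0.6955], [0.0000, 0.5607, 0.5642, 0.1688]], R = [[3.0000, -0.3333, -4.6667, 0.0000], [0.0000, 7.1336, 2.4454, -1.5420], [0.0000, 0.0000, 1.1146, 6.0745], [0.0000, 0.0000, 0.0000, 2.5927]]

a_1 = (-1, 2, -2, 0, 0); ‖a_1‖ = 3.0000, so q_1 = (-0.3333, 0.6667, -0.6667, 0.0000, 0.0000).
q_1·a_2 = (-0.3333)·(-1) + 0.6667·(-4) + (-0.6667)·(-3) + 0.0000·(-3) + 0.0000·4 = -0.3333.
u_2 = a_2 + 0.3333·q_1 = (-1.1111, -3.7778, -3.2222, -3.0000, 4.0000).
‖u_2‖ = 7.1336, so q_2 = (-0.1558, -0.5296, -0.4517, -0.4205, 0.5607).
q_1·a_3 = (-0.3333)·2 + 0.6667·(-4) + (-0.6667)·2 + 0.0000·(-1) + 0.0000·2 = -4.6667; q_2·a_3 = (-0.1558)·2 + (-0.5296)·(-4) + (-0.4517)·2 + (-0.4205)·(-1) + 0.5607·2 = 2.4454.
u_3 = a_3 + 4.6667·q_1 − 2.4454·q_2 = (0.8253, 0.4061, -0.0066, 0.0284, 0.6288).
‖u_3‖ = 1.1146, so q_3 = (0.7405, 0.3644, -0.0059, 0.0255, 0.5642).
q_1·a_4 = (-0.3333)·4 + 0.6667·4 + (-0.6667)·2 + 0.0000·(-1) + 0.0000·3 = 0.0000; q_2·a_4 = (-0.1558)·4 + (-0.5296)·4 + (-0.4517)·2 + (-0.4205)·(-1) + 0.5607·3 = -1.5420; q_3·a_4 = 0.7405·4 + 0.3644·4 + (-0.0059)·2 + 0.0255·(-1) + 0.5642·3 = 6.0745.
u_4 = a_4 + 0.0000·q_1 + 1.5420·q_2 − 6.0745·q_3 = (-0.7381, 0.9701, 1.3392, -1.8032, 0.4376).
‖u_4‖ = 2.5927, so q_4 = (-0.2847, 0.3742, 0.5165, -0.6955, 0.1688).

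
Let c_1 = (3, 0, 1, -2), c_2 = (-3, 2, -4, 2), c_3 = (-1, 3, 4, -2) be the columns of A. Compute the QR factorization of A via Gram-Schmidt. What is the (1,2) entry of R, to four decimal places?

e_1 = c_1/‖c_1‖ = (3, 0, 1, -2)/3.7417 = (0.8018, 0.0000, 0.2673, -0.5345).
r_{12} = e_1·c_2 = -4.5434.

r_{12} = -4.5434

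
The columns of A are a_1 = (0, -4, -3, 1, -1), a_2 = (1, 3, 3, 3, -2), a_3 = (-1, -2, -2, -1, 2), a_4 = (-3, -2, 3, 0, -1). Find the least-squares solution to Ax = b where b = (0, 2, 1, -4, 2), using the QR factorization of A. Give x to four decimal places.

e_1 = a_1/‖a_1‖ = (0, -4, -3, 1, -1)/5.1962 = (0.0000, -0.7698, -0.5774, 0.1925, -0.1925).
r_{12} = e_1·a_2 = -3.0792.
u_2 = a_2 + 3.0792·e_1 = (1.0000, 0.6296, 1.2222, 3.5926, -2.5926).
‖u_2‖ = 4.7454, so e_2 = (0.2107, 0.1327, 0.2576, 0.7571, -0.5463).
r_{13} = e_1·a_3 = 2.1170; r_{23} = e_2·a_3 = -2.8410.
u_3 = a_3 − 2.1170·e_1 + 2.8410·e_2 = (-0.4013, 0.0066, -0.0461, 0.7434, 0.8553).
‖u_3‖ = 1.2031, so e_3 = (-0.3336, 0.0055, -0.0383, 0.6179, 0.7109).
r_{14} = e_1·a_4 = 0.0000; r_{24} = e_2·a_4 = 0.4215; r_{34} = e_3·a_4 = 0.1641.
u_4 = a_4 − 0.0000·e_1 − 0.4215·e_2 − 0.1641·e_3 = (-3.0341, -2.0568, 2.8977, -0.4205, -0.8864).
‖u_4‖ = 4.7745, so e_4 = (-0.6355, -0.4308, 0.6069, -0.0881, -0.1856).
Qᵀb = (-3.2717, -3.5981, -1.0773, -0.2737).
Back-substitute: x_4 = -0.2737/4.7745 = -0.0573.
x_3 = (-1.0773 − 0.1641·(-0.0573))/1.2031 = -0.8876.
x_2 = (-3.5981 + 2.8410·(-0.8876) − 0.4215·(-0.0573))/4.7454 = -1.2845.
x_1 = (-3.2717 + 3.0792·(-1.2845) − 2.1170·(-0.8876) − 0.0000·(-0.0573))/5.1962 = -1.0292.

x = (-1.0292, -1.2845, -0.8876, -0.0573)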